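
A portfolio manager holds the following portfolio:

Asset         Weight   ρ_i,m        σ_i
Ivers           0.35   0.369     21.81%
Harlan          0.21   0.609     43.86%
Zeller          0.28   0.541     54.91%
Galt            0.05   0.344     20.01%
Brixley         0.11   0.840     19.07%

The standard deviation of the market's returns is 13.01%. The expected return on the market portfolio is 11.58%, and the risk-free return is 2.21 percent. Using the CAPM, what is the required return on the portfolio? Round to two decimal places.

15.79%

β_Ivers = 0.369 × 21.81% / 13.01% = 0.6186
β_Harlan = 0.609 × 43.86% / 13.01% = 2.0531
β_Zeller = 0.541 × 54.91% / 13.01% = 2.2833
β_Galt = 0.344 × 20.01% / 13.01% = 0.5291
β_Brixley = 0.840 × 19.07% / 13.01% = 1.2313
β_P = Σ w_i β_i = 0.35×0.6186 + 0.21×2.0531 + 0.28×2.2833 + 0.05×0.5291 + 0.11×1.2313 = 1.4489
MRP = 11.58% − 2.21% = 9.37%
E(R_P) = R_f + β_P × MRP = 2.21% + 1.4489 × 9.37% = 15.79%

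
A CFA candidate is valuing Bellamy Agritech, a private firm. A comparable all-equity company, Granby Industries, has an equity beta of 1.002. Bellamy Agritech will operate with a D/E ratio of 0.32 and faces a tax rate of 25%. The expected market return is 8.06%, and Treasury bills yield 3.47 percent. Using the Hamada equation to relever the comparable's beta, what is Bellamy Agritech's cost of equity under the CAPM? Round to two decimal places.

β_L = β_U × [1 + (1 − t)(D/E)] = 1.002 × [1 + (1 − 0.25) × 0.32]
    = 1.002 × [1 + 0.75 × 0.32] = 1.002 × 1.2400 = 1.2425
MRP = 8.06% − 3.47% = 4.59%
E(R) = R_f + β_L × MRP = 3.47% + 1.2425 × 4.59% = 9.17%

9.17%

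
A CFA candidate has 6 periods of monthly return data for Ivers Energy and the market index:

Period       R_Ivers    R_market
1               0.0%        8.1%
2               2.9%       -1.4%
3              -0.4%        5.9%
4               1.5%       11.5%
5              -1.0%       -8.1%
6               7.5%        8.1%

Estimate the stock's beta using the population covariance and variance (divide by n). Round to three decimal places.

Mean R_i = (0.0 + 2.9 − 0.4 + 1.5 − 1.0 + 7.5) / 6 = 1.7500%
Mean R_m = (8.1 − 1.4 + 5.9 + 11.5 − 8.1 + 8.1) / 6 = 4.0167%
Σ(R_i − R̄_i)(R_m − R̄_m) = 37.5050  ⇒  Cov = 37.5050 / 6 = 6.2508
Σ(R_m − R̄_m)² = 269.0483  ⇒  Var(R_m) = 269.0483 / 6 = 44.8414
β = Cov / Var(R_m) = 6.2508 / 44.8414 = 0.1394

0.139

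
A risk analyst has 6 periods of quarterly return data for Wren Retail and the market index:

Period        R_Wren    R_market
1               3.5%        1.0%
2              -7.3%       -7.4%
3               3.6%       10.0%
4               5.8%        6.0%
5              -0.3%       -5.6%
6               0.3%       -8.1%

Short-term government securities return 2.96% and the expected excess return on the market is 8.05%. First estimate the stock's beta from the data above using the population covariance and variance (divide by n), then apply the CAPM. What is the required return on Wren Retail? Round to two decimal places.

6.66%

Mean R_i = (3.5 − 7.3 + 3.6 + 5.8 − 0.3 + 0.3) / 6 = 0.9333%
Mean R_m = (1.0 − 7.4 + 10.0 + 6.0 − 5.6 − 8.1) / 6 = -0.6833%
Σ(R_i − R̄_i)(R_m − R̄_m) = 131.3967  ⇒  Cov = 131.3967 / 6 = 21.8995
Σ(R_m − R̄_m)² = 285.9283  ⇒  Var(R_m) = 285.9283 / 6 = 47.6547
β = Cov / Var(R_m) = 21.8995 / 47.6547 = 0.4595
E(R) = R_f + β × MRP = 2.96% + 0.4595 × 8.05% = 6.66%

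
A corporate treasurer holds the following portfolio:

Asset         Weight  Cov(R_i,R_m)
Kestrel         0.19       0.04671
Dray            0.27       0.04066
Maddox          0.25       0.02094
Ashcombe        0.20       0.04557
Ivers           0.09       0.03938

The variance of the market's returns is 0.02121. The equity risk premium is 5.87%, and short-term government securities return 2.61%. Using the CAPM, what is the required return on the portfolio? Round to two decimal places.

β_Kestrel = 0.04671 / 0.02121 = 2.2023
β_Dray = 0.04066 / 0.02121 = 1.9170
β_Maddox = 0.02094 / 0.02121 = 0.9873
β_Ashcombe = 0.04557 / 0.02121 = 2.1485
β_Ivers = 0.03938 / 0.02121 = 1.8567
β_P = Σ w_i β_i = 0.19×2.2023 + 0.27×1.9170 + 0.25×0.9873 + 0.20×2.1485 + 0.09×1.8567 = 1.7797
E(R_P) = R_f + β_P × MRP = 2.61% + 1.7797 × 5.87% = 13.06%

13.06%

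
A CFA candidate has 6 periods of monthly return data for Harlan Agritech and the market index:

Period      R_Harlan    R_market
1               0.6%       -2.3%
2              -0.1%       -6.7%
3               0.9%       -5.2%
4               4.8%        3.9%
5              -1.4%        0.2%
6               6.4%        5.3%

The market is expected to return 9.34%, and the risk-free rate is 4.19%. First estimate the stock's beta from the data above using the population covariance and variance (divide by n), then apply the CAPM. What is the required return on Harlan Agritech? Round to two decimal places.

Mean R_i = (0.6 − 0.1 + 0.9 + 4.8 − 1.4 + 6.4) / 6 = 1.8667%
Mean R_m = (-2.3 − 6.7 − 5.2 + 3.9 + 0.2 + 5.3) / 6 = -0.8000%
Σ(R_i − R̄_i)(R_m − R̄_m) = 55.9300  ⇒  Cov = 55.9300 / 6 = 9.3217
Σ(R_m − R̄_m)² = 116.7200  ⇒  Var(R_m) = 116.7200 / 6 = 19.4533
β = Cov / Var(R_m) = 9.3217 / 19.4533 = 0.4792
MRP = 9.34% − 4.19% = 5.15%
E(R) = R_f + β × MRP = 4.19% + 0.4792 × 5.15% = 6.66%

6.66%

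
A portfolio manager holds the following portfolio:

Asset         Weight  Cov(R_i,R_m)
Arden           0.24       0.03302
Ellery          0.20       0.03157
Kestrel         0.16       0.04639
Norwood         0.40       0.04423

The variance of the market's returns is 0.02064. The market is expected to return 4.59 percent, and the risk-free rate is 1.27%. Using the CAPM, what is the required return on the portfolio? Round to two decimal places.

7.60%

β_Arden = 0.03302 / 0.02064 = 1.5998
β_Ellery = 0.03157 / 0.02064 = 1.5296
β_Kestrel = 0.04639 / 0.02064 = 2.2476
β_Norwood = 0.04423 / 0.02064 = 2.1429
β_P = Σ w_i β_i = 0.24×1.5998 + 0.20×1.5296 + 0.16×2.2476 + 0.40×2.1429 = 1.9066
MRP = 4.59% − 1.27% = 3.32%
E(R_P) = R_f + β_P × MRP = 1.27% + 1.9066 × 3.32% = 7.60%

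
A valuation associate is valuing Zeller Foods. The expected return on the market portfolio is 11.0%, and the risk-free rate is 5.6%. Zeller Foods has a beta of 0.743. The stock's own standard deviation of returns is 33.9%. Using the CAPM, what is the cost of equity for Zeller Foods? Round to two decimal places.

9.61%

Market risk premium = E(R_m) − R_f = 11.0% − 5.6% = 5.40%
E(R) = R_f + β × MRP = 5.6% + 0.743 × 5.4% = 9.61%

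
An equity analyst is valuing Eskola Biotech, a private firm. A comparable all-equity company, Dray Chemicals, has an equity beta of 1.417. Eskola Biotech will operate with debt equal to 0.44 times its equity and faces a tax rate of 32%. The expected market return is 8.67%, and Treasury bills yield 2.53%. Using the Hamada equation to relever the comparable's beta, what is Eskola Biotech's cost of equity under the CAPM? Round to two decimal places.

13.83%

β_L = β_U × [1 + (1 − t)(D/E)] = 1.417 × [1 + (1 − 0.32) × 0.44]
    = 1.417 × [1 + 0.68 × 0.44] = 1.417 × 1.2992 = 1.8410
MRP = 8.67% − 2.53% = 6.14%
E(R) = R_f + β_L × MRP = 2.53% + 1.8410 × 6.14% = 13.83%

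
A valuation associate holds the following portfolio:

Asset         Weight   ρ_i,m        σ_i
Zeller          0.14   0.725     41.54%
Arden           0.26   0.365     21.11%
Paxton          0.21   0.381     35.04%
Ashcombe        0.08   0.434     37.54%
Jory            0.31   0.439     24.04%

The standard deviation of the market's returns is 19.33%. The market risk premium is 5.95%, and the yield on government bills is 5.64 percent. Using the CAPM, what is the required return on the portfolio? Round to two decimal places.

β_Zeller = 0.725 × 41.54% / 19.33% = 1.5580
β_Arden = 0.365 × 21.11% / 19.33% = 0.3986
β_Paxton = 0.381 × 35.04% / 19.33% = 0.6906
β_Ashcombe = 0.434 × 37.54% / 19.33% = 0.8429
β_Jory = 0.439 × 24.04% / 19.33% = 0.5460
β_P = Σ w_i β_i = 0.14×1.5580 + 0.26×0.3986 + 0.21×0.6906 + 0.08×0.8429 + 0.31×0.5460 = 0.7035
E(R_P) = R_f + β_P × MRP = 5.64% + 0.7035 × 5.95% = 9.83%

9.83%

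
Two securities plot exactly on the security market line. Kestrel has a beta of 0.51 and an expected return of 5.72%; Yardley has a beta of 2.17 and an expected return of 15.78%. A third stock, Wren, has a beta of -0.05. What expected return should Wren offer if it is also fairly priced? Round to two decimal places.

MRP (SML slope) = (15.78% − 5.72%) / (2.17 − 0.51) = 10.06% / 1.66 = 6.0602%
R_f (intercept) = 5.72% − 0.51 × 6.0602% = 2.6293%
E(R_Wren) = R_f + β × MRP = 2.6293% + -0.05 × 6.0602% = 2.33%

2.33%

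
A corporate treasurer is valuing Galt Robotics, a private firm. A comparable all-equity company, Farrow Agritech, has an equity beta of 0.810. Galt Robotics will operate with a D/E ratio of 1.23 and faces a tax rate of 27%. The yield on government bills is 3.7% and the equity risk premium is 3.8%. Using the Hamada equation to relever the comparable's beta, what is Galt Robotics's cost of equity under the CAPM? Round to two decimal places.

9.54%

β_L = β_U × [1 + (1 − t)(D/E)] = 0.810 × [1 + (1 − 0.27) × 1.23]
    = 0.810 × [1 + 0.73 × 1.23] = 0.810 × 1.8979 = 1.5373
E(R) = R_f + β_L × MRP = 3.7% + 1.5373 × 3.8% = 9.54%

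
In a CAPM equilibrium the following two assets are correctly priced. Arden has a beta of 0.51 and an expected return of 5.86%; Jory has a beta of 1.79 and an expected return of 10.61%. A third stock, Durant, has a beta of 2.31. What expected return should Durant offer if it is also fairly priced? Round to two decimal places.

12.54%

MRP (SML slope) = (10.61% − 5.86%) / (1.79 − 0.51) = 4.75% / 1.28 = 3.7109%
R_f (intercept) = 5.86% − 0.51 × 3.7109% = 3.9674%
E(R_Durant) = R_f + β × MRP = 3.9674% + 2.31 × 3.7109% = 12.54%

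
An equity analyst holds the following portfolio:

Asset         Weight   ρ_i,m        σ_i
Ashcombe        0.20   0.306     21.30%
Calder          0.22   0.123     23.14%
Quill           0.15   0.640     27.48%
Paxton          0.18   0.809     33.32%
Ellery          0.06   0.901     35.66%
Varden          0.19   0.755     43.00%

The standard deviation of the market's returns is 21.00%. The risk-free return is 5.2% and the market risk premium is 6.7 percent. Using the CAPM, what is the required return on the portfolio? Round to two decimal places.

β_Ashcombe = 0.306 × 21.30% / 21.00% = 0.3104
β_Calder = 0.123 × 23.14% / 21.00% = 0.1355
β_Quill = 0.640 × 27.48% / 21.00% = 0.8375
β_Paxton = 0.809 × 33.32% / 21.00% = 1.2836
β_Ellery = 0.901 × 35.66% / 21.00% = 1.5300
β_Varden = 0.755 × 43.00% / 21.00% = 1.5460
β_P = Σ w_i β_i = 0.20×0.3104 + 0.22×0.1355 + 0.15×0.8375 + 0.18×1.2836 + 0.06×1.5300 + 0.19×1.5460 = 0.8341
E(R_P) = R_f + β_P × MRP = 5.2% + 0.8341 × 6.7% = 10.79%

10.79%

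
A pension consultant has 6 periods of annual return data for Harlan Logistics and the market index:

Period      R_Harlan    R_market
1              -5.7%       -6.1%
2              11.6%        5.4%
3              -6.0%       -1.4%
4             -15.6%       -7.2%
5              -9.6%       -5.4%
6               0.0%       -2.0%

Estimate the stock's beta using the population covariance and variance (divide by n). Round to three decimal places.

1.868

Mean R_i = (-5.7 + 11.6 − 6.0 − 15.6 − 9.6 + 0.0) / 6 = -4.2167%
Mean R_m = (-6.1 + 5.4 − 1.4 − 7.2 − 5.4 − 2.0) / 6 = -2.7833%
Σ(R_i − R̄_i)(R_m − R̄_m) = 199.5517  ⇒  Cov = 199.5517 / 6 = 33.2586
Σ(R_m − R̄_m)² = 106.8483  ⇒  Var(R_m) = 106.8483 / 6 = 17.8081
β = Cov / Var(R_m) = 33.2586 / 17.8081 = 1.8676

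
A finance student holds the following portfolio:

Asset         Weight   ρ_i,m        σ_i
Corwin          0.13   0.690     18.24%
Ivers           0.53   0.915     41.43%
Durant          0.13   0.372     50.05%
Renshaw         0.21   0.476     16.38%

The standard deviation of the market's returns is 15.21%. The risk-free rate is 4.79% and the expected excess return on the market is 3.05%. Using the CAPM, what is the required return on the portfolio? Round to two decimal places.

9.96%

β_Corwin = 0.690 × 18.24% / 15.21% = 0.8275
β_Ivers = 0.915 × 41.43% / 15.21% = 2.4923
β_Durant = 0.372 × 50.05% / 15.21% = 1.2241
β_Renshaw = 0.476 × 16.38% / 15.21% = 0.5126
β_P = Σ w_i β_i = 0.13×0.8275 + 0.53×2.4923 + 0.13×1.2241 + 0.21×0.5126 = 1.6953
E(R_P) = R_f + β_P × MRP = 4.79% + 1.6953 × 3.05% = 9.96%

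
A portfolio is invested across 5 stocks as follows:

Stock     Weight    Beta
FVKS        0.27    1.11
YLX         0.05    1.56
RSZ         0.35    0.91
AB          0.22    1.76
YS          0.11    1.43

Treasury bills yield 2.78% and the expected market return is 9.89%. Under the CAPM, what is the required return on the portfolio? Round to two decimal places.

β_P = Σ w_i β_i = 0.27×1.11 + 0.05×1.56 + 0.35×0.91 + 0.22×1.76 + 0.11×1.43 = 1.2407
MRP = 9.89% − 2.78% = 7.11%
E(R_P) = R_f + β_P × MRP = 2.78% + 1.2407 × 7.11% = 11.60%

11.60%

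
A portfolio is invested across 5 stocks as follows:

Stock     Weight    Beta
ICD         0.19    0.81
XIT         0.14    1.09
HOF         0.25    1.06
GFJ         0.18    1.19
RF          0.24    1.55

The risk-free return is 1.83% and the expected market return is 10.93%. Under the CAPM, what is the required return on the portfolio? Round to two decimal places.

12.37%

β_P = Σ w_i β_i = 0.19×0.81 + 0.14×1.09 + 0.25×1.06 + 0.18×1.19 + 0.24×1.55 = 1.1577
MRP = 10.93% − 1.83% = 9.10%
E(R_P) = R_f + β_P × MRP = 1.83% + 1.1577 × 9.10% = 12.37%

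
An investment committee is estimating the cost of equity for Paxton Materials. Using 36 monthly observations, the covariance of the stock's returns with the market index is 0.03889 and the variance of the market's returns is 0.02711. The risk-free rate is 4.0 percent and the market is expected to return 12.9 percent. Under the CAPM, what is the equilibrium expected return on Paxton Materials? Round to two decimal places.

β = Cov(R_i, R_m) / Var(R_m) = 0.03889 / 0.02711 = 1.4345
MRP = 12.9% − 4.0% = 8.90%
E(R) = R_f + β × MRP = 4.0% + 1.4345 × 8.9% = 16.77%

16.77%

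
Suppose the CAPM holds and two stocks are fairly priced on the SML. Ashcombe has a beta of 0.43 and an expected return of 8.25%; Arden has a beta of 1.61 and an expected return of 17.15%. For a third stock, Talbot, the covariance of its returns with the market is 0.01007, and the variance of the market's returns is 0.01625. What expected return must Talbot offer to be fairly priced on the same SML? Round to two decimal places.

9.68%

MRP = (17.15% − 8.25%) / (1.61 − 0.43) = 7.5424%
R_f = 8.25% − 0.43 × 7.5424% = 5.0068%
β_Talbot = Cov / Var(R_m) = 0.01007 / 0.01625 = 0.6197
E(R_Talbot) = R_f + β × MRP = 5.0068% + 0.6197 × 7.5424% = 9.68%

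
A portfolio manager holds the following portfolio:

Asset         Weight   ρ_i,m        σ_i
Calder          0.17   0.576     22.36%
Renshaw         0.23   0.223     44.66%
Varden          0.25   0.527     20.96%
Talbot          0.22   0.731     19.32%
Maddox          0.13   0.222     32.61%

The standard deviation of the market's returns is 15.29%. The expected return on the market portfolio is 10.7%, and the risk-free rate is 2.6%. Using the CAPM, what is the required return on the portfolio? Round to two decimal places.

β_Calder = 0.576 × 22.36% / 15.29% = 0.8423
β_Renshaw = 0.223 × 44.66% / 15.29% = 0.6514
β_Varden = 0.527 × 20.96% / 15.29% = 0.7224
β_Talbot = 0.731 × 19.32% / 15.29% = 0.9237
β_Maddox = 0.222 × 32.61% / 15.29% = 0.4735
β_P = Σ w_i β_i = 0.17×0.8423 + 0.23×0.6514 + 0.25×0.7224 + 0.22×0.9237 + 0.13×0.4735 = 0.7384
MRP = 10.7% − 2.6% = 8.10%
E(R_P) = R_f + β_P × MRP = 2.6% + 0.7384 × 8.1% = 8.58%

8.58%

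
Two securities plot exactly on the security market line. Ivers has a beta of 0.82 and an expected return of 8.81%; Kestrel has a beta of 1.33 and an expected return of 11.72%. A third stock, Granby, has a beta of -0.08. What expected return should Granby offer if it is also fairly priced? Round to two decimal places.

3.67%

MRP (SML slope) = (11.72% − 8.81%) / (1.33 − 0.82) = 2.91% / 0.51 = 5.7059%
R_f (intercept) = 8.81% − 0.82 × 5.7059% = 4.1312%
E(R_Granby) = R_f + β × MRP = 4.1312% + -0.08 × 5.7059% = 3.67%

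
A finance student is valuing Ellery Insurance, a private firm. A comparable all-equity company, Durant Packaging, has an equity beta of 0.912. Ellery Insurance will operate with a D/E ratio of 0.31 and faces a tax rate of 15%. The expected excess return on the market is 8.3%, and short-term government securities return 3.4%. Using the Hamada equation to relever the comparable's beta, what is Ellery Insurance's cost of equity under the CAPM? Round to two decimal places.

β_L = β_U × [1 + (1 − t)(D/E)] = 0.912 × [1 + (1 − 0.15) × 0.31]
    = 0.912 × [1 + 0.85 × 0.31] = 0.912 × 1.2635 = 1.1523
E(R) = R_f + β_L × MRP = 3.4% + 1.1523 × 8.3% = 12.96%

12.96%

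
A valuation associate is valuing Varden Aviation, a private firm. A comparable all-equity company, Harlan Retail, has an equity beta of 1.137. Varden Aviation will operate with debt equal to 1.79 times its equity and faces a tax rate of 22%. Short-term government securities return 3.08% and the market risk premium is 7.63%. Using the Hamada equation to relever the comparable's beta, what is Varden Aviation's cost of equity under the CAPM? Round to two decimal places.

β_L = β_U × [1 + (1 − t)(D/E)] = 1.137 × [1 + (1 − 0.22) × 1.79]
    = 1.137 × [1 + 0.78 × 1.79] = 1.137 × 2.3962 = 2.7245
E(R) = R_f + β_L × MRP = 3.08% + 2.7245 × 7.63% = 23.87%

23.87%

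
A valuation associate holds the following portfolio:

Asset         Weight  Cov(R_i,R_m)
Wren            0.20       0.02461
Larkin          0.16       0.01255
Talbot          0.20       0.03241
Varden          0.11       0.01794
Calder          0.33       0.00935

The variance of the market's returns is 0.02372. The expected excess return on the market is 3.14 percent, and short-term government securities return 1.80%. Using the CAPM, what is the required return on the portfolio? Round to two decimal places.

β_Wren = 0.02461 / 0.02372 = 1.0375
β_Larkin = 0.01255 / 0.02372 = 0.5291
β_Talbot = 0.03241 / 0.02372 = 1.3664
β_Varden = 0.01794 / 0.02372 = 0.7563
β_Calder = 0.00935 / 0.02372 = 0.3942
β_P = Σ w_i β_i = 0.20×1.0375 + 0.16×0.5291 + 0.20×1.3664 + 0.11×0.7563 + 0.33×0.3942 = 0.7787
E(R_P) = R_f + β_P × MRP = 1.80% + 0.7787 × 3.14% = 4.25%

4.25%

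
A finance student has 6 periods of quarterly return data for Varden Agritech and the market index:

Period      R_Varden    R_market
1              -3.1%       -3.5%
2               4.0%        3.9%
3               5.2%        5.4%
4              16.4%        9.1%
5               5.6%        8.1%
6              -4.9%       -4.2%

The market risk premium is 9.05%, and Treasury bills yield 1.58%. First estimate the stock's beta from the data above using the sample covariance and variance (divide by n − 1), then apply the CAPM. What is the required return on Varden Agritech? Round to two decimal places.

Mean R_i = (-3.1 + 4.0 + 5.2 + 16.4 + 5.6 − 4.9) / 6 = 3.8667%
Mean R_m = (-3.5 + 3.9 + 5.4 + 9.1 + 8.1 − 4.2) / 6 = 3.1333%
Σ(R_i − R̄_i)(R_m − R̄_m) = 197.0167  ⇒  Cov = 197.0167 / 5 = 39.4033
Σ(R_m − R̄_m)² = 163.7733  ⇒  Var(R_m) = 163.7733 / 5 = 32.7547
β = Cov / Var(R_m) = 39.4033 / 32.7547 = 1.2030
E(R) = R_f + β × MRP = 1.58% + 1.2030 × 9.05% = 12.47%

12.47%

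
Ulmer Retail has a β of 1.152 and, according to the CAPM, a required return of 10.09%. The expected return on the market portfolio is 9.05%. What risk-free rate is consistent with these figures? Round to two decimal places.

E(R) = R_f + β(E(R_m) − R_f) = R_f(1 − β) + β·E(R_m)
10.09% = R_f × (1 − 1.152) + 1.152 × 9.05%
10.09% = R_f × -0.152 + 10.42560%
R_f = (10.09% − 10.42560%) / -0.152 = 2.21%

2.21%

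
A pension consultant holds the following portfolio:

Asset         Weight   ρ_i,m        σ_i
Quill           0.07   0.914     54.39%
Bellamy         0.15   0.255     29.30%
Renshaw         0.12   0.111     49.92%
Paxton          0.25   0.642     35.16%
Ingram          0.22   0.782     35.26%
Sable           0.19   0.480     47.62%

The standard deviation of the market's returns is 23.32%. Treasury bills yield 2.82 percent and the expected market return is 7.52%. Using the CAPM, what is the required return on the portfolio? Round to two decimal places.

7.12%

β_Quill = 0.914 × 54.39% / 23.32% = 2.1318
β_Bellamy = 0.255 × 29.30% / 23.32% = 0.3204
β_Renshaw = 0.111 × 49.92% / 23.32% = 0.2376
β_Paxton = 0.642 × 35.16% / 23.32% = 0.9680
β_Ingram = 0.782 × 35.26% / 23.32% = 1.1824
β_Sable = 0.480 × 47.62% / 23.32% = 0.9802
β_P = Σ w_i β_i = 0.07×2.1318 + 0.15×0.3204 + 0.12×0.2376 + 0.25×0.9680 + 0.22×1.1824 + 0.19×0.9802 = 0.9142
MRP = 7.52% − 2.82% = 4.70%
E(R_P) = R_f + β_P × MRP = 2.82% + 0.9142 × 4.70% = 7.12%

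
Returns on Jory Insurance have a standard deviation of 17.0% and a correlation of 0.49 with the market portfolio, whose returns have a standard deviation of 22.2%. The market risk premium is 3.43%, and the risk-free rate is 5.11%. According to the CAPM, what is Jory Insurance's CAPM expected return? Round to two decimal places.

β = ρ × σ_i / σ_m = 0.49 × 17.0% / 22.2% = 0.3752
E(R) = 5.11% + 0.3752 × 3.43% = 6.40%

6.40%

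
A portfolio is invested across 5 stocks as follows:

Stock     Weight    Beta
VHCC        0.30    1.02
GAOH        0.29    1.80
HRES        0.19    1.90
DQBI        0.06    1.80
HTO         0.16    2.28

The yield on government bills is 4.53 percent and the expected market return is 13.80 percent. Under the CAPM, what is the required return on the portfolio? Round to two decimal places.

19.93%

β_P = Σ w_i β_i = 0.30×1.02 + 0.29×1.80 + 0.19×1.90 + 0.06×1.80 + 0.16×2.28 = 1.6618
MRP = 13.80% − 4.53% = 9.27%
E(R_P) = R_f + β_P × MRP = 4.53% + 1.6618 × 9.27% = 19.93%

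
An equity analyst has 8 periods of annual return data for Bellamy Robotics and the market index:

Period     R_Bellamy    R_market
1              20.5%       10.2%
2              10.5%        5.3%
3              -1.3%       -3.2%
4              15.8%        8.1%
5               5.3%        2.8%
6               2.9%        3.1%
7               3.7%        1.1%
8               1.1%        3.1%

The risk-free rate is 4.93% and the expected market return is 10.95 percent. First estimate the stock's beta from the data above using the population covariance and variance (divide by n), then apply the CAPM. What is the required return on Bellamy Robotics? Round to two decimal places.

15.23%

Mean R_i = (20.5 + 10.5 − 1.3 + 15.8 + 5.3 + 2.9 + 3.7 + 1.1) / 8 = 7.3125%
Mean R_m = (10.2 + 5.3 − 3.2 + 8.1 + 2.8 + 3.1 + 1.1 + 3.1) / 8 = 3.8125%
Σ(R_i − R̄_i)(R_m − R̄_m) = 205.1688  ⇒  Cov = 205.1688 / 8 = 25.6461
Σ(R_m − R̄_m)² = 119.9688  ⇒  Var(R_m) = 119.9688 / 8 = 14.9961
β = Cov / Var(R_m) = 25.6461 / 14.9961 = 1.7102
MRP = 10.95% − 4.93% = 6.02%
E(R) = R_f + β × MRP = 4.93% + 1.7102 × 6.02% = 15.23%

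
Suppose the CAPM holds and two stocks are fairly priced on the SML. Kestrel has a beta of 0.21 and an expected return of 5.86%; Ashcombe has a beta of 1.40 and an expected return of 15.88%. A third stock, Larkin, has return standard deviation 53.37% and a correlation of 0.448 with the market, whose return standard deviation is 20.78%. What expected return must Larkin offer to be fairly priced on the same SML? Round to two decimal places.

MRP = (15.88% − 5.86%) / (1.40 − 0.21) = 8.4202%
R_f = 5.86% − 0.21 × 8.4202% = 4.0918%
β_Larkin = ρ·σ_i/σ_m = 0.448 × 53.37 / 20.78 = 1.1506
E(R_Larkin) = R_f + β × MRP = 4.0918% + 1.1506 × 8.4202% = 13.78%

13.78%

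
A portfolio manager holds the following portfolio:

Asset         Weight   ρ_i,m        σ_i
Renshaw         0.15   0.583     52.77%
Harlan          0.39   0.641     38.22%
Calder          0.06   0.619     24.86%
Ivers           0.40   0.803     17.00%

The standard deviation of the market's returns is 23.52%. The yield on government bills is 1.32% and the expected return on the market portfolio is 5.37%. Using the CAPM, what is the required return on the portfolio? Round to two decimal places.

β_Renshaw = 0.583 × 52.77% / 23.52% = 1.3080
β_Harlan = 0.641 × 38.22% / 23.52% = 1.0416
β_Calder = 0.619 × 24.86% / 23.52% = 0.6543
β_Ivers = 0.803 × 17.00% / 23.52% = 0.5804
β_P = Σ w_i β_i = 0.15×1.3080 + 0.39×1.0416 + 0.06×0.6543 + 0.40×0.5804 = 0.8738
MRP = 5.37% − 1.32% = 4.05%
E(R_P) = R_f + β_P × MRP = 1.32% + 0.8738 × 4.05% = 4.86%

4.86%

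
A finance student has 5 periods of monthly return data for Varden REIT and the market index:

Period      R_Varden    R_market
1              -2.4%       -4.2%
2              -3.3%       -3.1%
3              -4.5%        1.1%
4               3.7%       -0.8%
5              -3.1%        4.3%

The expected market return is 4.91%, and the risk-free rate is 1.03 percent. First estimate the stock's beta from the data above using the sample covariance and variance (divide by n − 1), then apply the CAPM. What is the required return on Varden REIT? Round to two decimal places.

Mean R_i = (-2.4 − 3.3 − 4.5 + 3.7 − 3.1) / 5 = -1.9200%
Mean R_m = (-4.2 − 3.1 + 1.1 − 0.8 + 4.3) / 5 = -0.5400%
Σ(R_i − R̄_i)(R_m − R̄_m) = -6.1140  ⇒  Cov = -6.1140 / 4 = -1.5285
Σ(R_m − R̄_m)² = 46.1320  ⇒  Var(R_m) = 46.1320 / 4 = 11.5330
β = Cov / Var(R_m) = -1.5285 / 11.5330 = -0.1325
MRP = 4.91% − 1.03% = 3.88%
E(R) = R_f + β × MRP = 1.03% + -0.1325 × 3.88% = 0.52%

0.52%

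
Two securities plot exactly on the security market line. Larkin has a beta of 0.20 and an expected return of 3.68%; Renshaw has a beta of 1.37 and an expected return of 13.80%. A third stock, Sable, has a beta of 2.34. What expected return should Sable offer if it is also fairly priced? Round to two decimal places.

22.19%

MRP (SML slope) = (13.80% − 3.68%) / (1.37 − 0.20) = 10.12% / 1.17 = 8.6496%
R_f (intercept) = 3.68% − 0.20 × 8.6496% = 1.9501%
E(R_Sable) = R_f + β × MRP = 1.9501% + 2.34 × 8.6496% = 22.19%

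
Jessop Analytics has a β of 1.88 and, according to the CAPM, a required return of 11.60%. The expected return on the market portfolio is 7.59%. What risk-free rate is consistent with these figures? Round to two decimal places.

E(R) = R_f + β(E(R_m) − R_f) = R_f(1 − β) + β·E(R_m)
11.60% = R_f × (1 − 1.88) + 1.88 × 7.59%
11.60% = R_f × -0.88 + 14.2692%
R_f = (11.60% − 14.2692%) / -0.88 = 3.03%

3.03%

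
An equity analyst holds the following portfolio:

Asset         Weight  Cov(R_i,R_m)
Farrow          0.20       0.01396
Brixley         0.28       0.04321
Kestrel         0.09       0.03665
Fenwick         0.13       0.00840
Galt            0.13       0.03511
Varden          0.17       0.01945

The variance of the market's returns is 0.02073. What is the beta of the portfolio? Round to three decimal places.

β_Farrow = 0.01396 / 0.02073 = 0.6734
β_Brixley = 0.04321 / 0.02073 = 2.0844
β_Kestrel = 0.03665 / 0.02073 = 1.7680
β_Fenwick = 0.00840 / 0.02073 = 0.4052
β_Galt = 0.03511 / 0.02073 = 1.6937
β_Varden = 0.01945 / 0.02073 = 0.9383
β_P = Σ w_i β_i = 0.20×0.6734 + 0.28×2.0844 + 0.09×1.7680 + 0.13×0.4052 + 0.13×1.6937 + 0.17×0.9383 = 1.3098

1.310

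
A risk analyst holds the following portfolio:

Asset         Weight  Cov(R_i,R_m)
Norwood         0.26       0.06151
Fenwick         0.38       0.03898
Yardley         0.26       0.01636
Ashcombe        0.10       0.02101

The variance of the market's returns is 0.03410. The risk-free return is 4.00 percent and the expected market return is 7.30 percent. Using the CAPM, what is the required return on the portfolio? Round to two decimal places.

7.60%

β_Norwood = 0.06151 / 0.03410 = 1.8038
β_Fenwick = 0.03898 / 0.03410 = 1.1431
β_Yardley = 0.01636 / 0.03410 = 0.4798
β_Ashcombe = 0.02101 / 0.03410 = 0.6161
β_P = Σ w_i β_i = 0.26×1.8038 + 0.38×1.1431 + 0.26×0.4798 + 0.10×0.6161 = 1.0897
MRP = 7.30% − 4.00% = 3.30%
E(R_P) = R_f + β_P × MRP = 4.00% + 1.0897 × 3.30% = 7.60%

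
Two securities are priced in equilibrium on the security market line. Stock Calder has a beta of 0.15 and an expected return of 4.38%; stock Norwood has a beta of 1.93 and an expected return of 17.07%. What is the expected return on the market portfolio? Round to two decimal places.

Both satisfy E(R) = R_f + β·MRP, so the slope of the SML is
MRP = (17.07% − 4.38%) / (1.93 − 0.15) = 12.69% / 1.78 = 7.1292%
R_f = E(R_Calder) − β_Calder·MRP = 4.38% − 0.15 × 7.1292% = 3.3106%
E(R_m) = R_f + MRP = 3.3106% + 7.1292% = 10.44%

10.44%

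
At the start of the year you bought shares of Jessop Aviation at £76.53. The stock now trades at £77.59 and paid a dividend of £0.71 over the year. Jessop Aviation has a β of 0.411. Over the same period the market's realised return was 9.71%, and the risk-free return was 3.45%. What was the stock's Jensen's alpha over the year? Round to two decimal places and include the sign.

Realised HPR = (P1 + D1 − P0) / P0 = (77.59 + 0.71 − 76.53) / 76.53 = 1.77 / 76.53 = 2.3128%
MRP = 9.71% − 3.45% = 6.26%
CAPM required = R_f + β·MRP = 3.45% + 0.411 × 6.26% = 6.02286%
α = realised − required = 2.3128% − 6.02286% = -3.71%

-3.71%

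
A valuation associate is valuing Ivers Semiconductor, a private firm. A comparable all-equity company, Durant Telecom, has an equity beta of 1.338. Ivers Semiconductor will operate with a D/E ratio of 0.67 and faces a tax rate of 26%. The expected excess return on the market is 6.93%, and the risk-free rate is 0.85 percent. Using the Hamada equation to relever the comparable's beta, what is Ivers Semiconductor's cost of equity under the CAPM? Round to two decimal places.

β_L = β_U × [1 + (1 − t)(D/E)] = 1.338 × [1 + (1 − 0.26) × 0.67]
    = 1.338 × [1 + 0.74 × 0.67] = 1.338 × 1.4958 = 2.0014
E(R) = R_f + β_L × MRP = 0.85% + 2.0014 × 6.93% = 14.72%

14.72%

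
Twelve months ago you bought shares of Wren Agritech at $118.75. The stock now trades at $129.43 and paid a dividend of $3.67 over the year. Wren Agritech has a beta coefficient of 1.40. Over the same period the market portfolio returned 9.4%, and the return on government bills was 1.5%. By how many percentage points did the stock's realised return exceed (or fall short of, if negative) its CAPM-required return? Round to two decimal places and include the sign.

-0.48%

Realised HPR = (P1 + D1 − P0) / P0 = (129.43 + 3.67 − 118.75) / 118.75 = 14.35 / 118.75 = 12.0842%
MRP = 9.4% − 1.5% = 7.90%
CAPM required = R_f + β·MRP = 1.5% + 1.40 × 7.9% = 12.5600%
α = realised − required = 12.0842% − 12.5600% = -0.48%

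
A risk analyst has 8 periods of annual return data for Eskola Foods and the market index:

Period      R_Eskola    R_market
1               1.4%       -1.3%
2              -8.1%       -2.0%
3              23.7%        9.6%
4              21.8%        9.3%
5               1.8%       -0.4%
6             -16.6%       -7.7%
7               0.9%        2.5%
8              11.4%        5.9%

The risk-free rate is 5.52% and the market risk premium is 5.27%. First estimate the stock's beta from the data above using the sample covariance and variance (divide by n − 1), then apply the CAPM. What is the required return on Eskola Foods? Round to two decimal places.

Mean R_i = (1.4 − 8.1 + 23.7 + 21.8 + 1.8 − 16.6 + 0.9 + 11.4) / 8 = 4.5375%
Mean R_m = (-1.3 − 2.0 + 9.6 + 9.3 − 0.4 − 7.7 + 2.5 + 5.9) / 8 = 1.9875%
Σ(R_i − R̄_i)(R_m − R̄_m) = 569.1038  ⇒  Cov = 569.1038 / 7 = 81.3005
Σ(R_m − R̄_m)² = 253.2488  ⇒  Var(R_m) = 253.2488 / 7 = 36.1784
β = Cov / Var(R_m) = 81.3005 / 36.1784 = 2.2472
E(R) = R_f + β × MRP = 5.52% + 2.2472 × 5.27% = 17.36%

17.36%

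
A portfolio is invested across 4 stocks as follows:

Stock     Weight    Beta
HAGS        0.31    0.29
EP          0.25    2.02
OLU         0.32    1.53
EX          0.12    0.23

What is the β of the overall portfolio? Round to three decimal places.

β_P = Σ w_i β_i = 0.31×0.29 + 0.25×2.02 + 0.32×1.53 + 0.12×0.23 = 1.1121

1.112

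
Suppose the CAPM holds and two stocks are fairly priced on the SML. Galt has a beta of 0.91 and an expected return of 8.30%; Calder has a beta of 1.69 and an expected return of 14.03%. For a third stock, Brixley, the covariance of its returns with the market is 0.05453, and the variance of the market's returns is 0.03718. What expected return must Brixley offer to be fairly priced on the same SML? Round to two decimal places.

12.39%

MRP = (14.03% − 8.30%) / (1.69 − 0.91) = 7.3462%
R_f = 8.30% − 0.91 × 7.3462% = 1.6150%
β_Brixley = Cov / Var(R_m) = 0.05453 / 0.03718 = 1.4666
E(R_Brixley) = R_f + β × MRP = 1.6150% + 1.4666 × 7.3462% = 12.39%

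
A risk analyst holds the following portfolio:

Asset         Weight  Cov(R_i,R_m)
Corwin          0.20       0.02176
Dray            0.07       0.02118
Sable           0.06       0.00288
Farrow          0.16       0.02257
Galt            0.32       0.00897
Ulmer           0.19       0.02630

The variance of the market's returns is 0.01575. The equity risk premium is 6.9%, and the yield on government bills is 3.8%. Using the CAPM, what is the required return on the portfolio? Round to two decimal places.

β_Corwin = 0.02176 / 0.01575 = 1.3816
β_Dray = 0.02118 / 0.01575 = 1.3448
β_Sable = 0.00288 / 0.01575 = 0.1829
β_Farrow = 0.02257 / 0.01575 = 1.4330
β_Galt = 0.00897 / 0.01575 = 0.5695
β_Ulmer = 0.02630 / 0.01575 = 1.6698
β_P = Σ w_i β_i = 0.20×1.3816 + 0.07×1.3448 + 0.06×0.1829 + 0.16×1.4330 + 0.32×0.5695 + 0.19×1.6698 = 1.1102
E(R_P) = R_f + β_P × MRP = 3.8% + 1.1102 × 6.9% = 11.46%

11.46%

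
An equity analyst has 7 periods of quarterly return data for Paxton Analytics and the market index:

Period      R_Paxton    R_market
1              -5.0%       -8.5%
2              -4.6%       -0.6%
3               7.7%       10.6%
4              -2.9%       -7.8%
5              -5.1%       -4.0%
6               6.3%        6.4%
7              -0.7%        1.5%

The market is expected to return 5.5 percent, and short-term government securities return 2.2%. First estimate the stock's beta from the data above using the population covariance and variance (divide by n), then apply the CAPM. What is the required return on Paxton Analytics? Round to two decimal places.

Mean R_i = (-5.0 − 4.6 + 7.7 − 2.9 − 5.1 + 6.3 − 0.7) / 7 = -0.6143%
Mean R_m = (-8.5 − 0.6 + 10.6 − 7.8 − 4.0 + 6.4 + 1.5) / 7 = -0.3429%
Σ(R_i − R̄_i)(R_m − R̄_m) = 207.6957  ⇒  Cov = 207.6957 / 7 = 29.6708
Σ(R_m − R̄_m)² = 304.1971  ⇒  Var(R_m) = 304.1971 / 7 = 43.4567
β = Cov / Var(R_m) = 29.6708 / 43.4567 = 0.6828
MRP = 5.5% − 2.2% = 3.30%
E(R) = R_f + β × MRP = 2.2% + 0.6828 × 3.3% = 4.45%

4.45%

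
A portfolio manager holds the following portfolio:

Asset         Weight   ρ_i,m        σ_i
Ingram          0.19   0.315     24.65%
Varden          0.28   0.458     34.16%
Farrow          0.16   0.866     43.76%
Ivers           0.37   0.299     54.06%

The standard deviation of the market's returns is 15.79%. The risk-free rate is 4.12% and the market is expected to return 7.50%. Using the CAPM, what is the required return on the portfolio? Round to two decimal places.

7.95%

β_Ingram = 0.315 × 24.65% / 15.79% = 0.4918
β_Varden = 0.458 × 34.16% / 15.79% = 0.9908
β_Farrow = 0.866 × 43.76% / 15.79% = 2.4000
β_Ivers = 0.299 × 54.06% / 15.79% = 1.0237
β_P = Σ w_i β_i = 0.19×0.4918 + 0.28×0.9908 + 0.16×2.4000 + 0.37×1.0237 = 1.1336
MRP = 7.50% − 4.12% = 3.38%
E(R_P) = R_f + β_P × MRP = 4.12% + 1.1336 × 3.38% = 7.95%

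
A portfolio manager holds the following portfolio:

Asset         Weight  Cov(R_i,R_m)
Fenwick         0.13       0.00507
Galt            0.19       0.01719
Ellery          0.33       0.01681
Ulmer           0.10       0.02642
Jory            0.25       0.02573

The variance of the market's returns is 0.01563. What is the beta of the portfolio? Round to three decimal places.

1.187

β_Fenwick = 0.00507 / 0.01563 = 0.3244
β_Galt = 0.01719 / 0.01563 = 1.0998
β_Ellery = 0.01681 / 0.01563 = 1.0755
β_Ulmer = 0.02642 / 0.01563 = 1.6903
β_Jory = 0.02573 / 0.01563 = 1.6462
β_P = Σ w_i β_i = 0.13×0.3244 + 0.19×1.0998 + 0.33×1.0755 + 0.10×1.6903 + 0.25×1.6462 = 1.1866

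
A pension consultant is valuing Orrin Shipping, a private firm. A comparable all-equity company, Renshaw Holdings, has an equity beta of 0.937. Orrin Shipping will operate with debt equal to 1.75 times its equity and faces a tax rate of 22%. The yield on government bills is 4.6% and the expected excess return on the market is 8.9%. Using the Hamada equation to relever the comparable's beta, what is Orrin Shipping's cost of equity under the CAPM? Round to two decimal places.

24.32%

β_L = β_U × [1 + (1 − t)(D/E)] = 0.937 × [1 + (1 − 0.22) × 1.75]
    = 0.937 × [1 + 0.78 × 1.75] = 0.937 × 2.3650 = 2.2160
E(R) = R_f + β_L × MRP = 4.6% + 2.2160 × 8.9% = 24.32%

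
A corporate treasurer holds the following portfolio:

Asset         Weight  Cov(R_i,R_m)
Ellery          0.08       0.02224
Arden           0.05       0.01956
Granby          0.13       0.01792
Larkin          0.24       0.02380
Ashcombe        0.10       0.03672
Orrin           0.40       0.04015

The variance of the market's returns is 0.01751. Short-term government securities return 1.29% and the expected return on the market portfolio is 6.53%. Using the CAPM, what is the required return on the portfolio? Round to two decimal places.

10.43%

β_Ellery = 0.02224 / 0.01751 = 1.2701
β_Arden = 0.01956 / 0.01751 = 1.1171
β_Granby = 0.01792 / 0.01751 = 1.0234
β_Larkin = 0.02380 / 0.01751 = 1.3592
β_Ashcombe = 0.03672 / 0.01751 = 2.0971
β_Orrin = 0.04015 / 0.01751 = 2.2930
β_P = Σ w_i β_i = 0.08×1.2701 + 0.05×1.1171 + 0.13×1.0234 + 0.24×1.3592 + 0.10×2.0971 + 0.40×2.2930 = 1.7436
MRP = 6.53% − 1.29% = 5.24%
E(R_P) = R_f + β_P × MRP = 1.29% + 1.7436 × 5.24% = 10.43%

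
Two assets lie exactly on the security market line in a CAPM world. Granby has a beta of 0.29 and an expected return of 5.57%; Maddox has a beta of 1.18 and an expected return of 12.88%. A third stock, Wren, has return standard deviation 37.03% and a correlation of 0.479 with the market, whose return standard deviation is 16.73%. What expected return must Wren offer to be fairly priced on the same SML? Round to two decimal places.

MRP = (12.88% − 5.57%) / (1.18 − 0.29) = 8.2135%
R_f = 5.57% − 0.29 × 8.2135% = 3.1881%
β_Wren = ρ·σ_i/σ_m = 0.479 × 37.03 / 16.73 = 1.0602
E(R_Wren) = R_f + β × MRP = 3.1881% + 1.0602 × 8.2135% = 11.90%

11.90%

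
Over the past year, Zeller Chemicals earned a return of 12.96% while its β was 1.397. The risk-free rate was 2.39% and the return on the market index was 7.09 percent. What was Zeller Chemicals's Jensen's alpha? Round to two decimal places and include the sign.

+4.00%

Market excess return = 7.09% − 2.39% = 4.70%
CAPM benchmark = R_f + β(R_m − R_f) = 2.39% + 1.397 × 4.70% = 8.95590%
α = actual − benchmark = 12.96% − 8.95590% = +4.00%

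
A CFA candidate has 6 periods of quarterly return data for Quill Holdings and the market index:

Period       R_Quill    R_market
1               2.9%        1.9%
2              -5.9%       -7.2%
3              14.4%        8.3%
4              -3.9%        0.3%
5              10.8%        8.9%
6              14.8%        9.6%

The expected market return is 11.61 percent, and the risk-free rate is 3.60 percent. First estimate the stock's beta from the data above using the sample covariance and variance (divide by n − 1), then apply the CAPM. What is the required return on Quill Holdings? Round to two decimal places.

14.11%

Mean R_i = (2.9 − 5.9 + 14.4 − 3.9 + 10.8 + 14.8) / 6 = 5.5167%
Mean R_m = (1.9 − 7.2 + 8.3 + 0.3 + 8.9 + 9.6) / 6 = 3.6333%
Σ(R_i − R̄_i)(R_m − R̄_m) = 284.2767  ⇒  Cov = 284.2767 / 5 = 56.8553
Σ(R_m − R̄_m)² = 216.5933  ⇒  Var(R_m) = 216.5933 / 5 = 43.3187
β = Cov / Var(R_m) = 56.8553 / 43.3187 = 1.3125
MRP = 11.61% − 3.60% = 8.01%
E(R) = R_f + β × MRP = 3.60% + 1.3125 × 8.01% = 14.11%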